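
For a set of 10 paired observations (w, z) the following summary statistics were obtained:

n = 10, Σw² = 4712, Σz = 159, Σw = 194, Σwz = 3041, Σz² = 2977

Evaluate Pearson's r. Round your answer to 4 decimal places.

r = (nΣwz − ΣwΣz) / √[(nΣw² − (Σw)²)(nΣz² − (Σz)²)]
Numerator: 10×3041 − 194×159 = -436
Denominator: √[(47120 − 37636)(29770 − 25281)] = √[9484 × 4489] = 6524.8506
r = -436 / 6524.8506 ≈ -0.0668

-0.0668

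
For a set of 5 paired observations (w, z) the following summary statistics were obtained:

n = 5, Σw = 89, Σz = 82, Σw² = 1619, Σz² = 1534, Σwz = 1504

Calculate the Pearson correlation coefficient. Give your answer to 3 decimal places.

r = (nΣwz − ΣwΣz) / √[(nΣw² − (Σw)²)(nΣz² − (Σz)²)]
Numerator: 5×1504 − 89×82 = 222
Denominator: √[(8095 − 7921)(7670 − 6724)] = √[174 × 946] = 405.7142
r = 222 / 405.7142 ≈ 0.547

0.547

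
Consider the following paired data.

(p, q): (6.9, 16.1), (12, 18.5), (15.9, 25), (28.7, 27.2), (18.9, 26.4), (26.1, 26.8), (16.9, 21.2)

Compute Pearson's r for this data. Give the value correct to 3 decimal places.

0.889

n = 7, Σp = 125.4, Σq = 161.2, Σp² = 2592.14, Σq² = 3830.94, Σpq = 3067.95
nΣpq − ΣpΣq = 21475.65 − 20214.48 = 1261.17
nΣp² − (Σp)² = 18144.98 − 15725.16 = 2419.82; nΣq² − (Σq)² = 26816.58 − 25985.44 = 831.14
r = 1261.17 / √(2419.82 × 831.14) = 1261.17 / 1418.1711 ≈ 0.889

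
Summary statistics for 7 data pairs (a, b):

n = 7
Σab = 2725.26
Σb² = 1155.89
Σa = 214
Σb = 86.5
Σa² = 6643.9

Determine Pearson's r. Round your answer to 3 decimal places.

r = (nΣab − ΣaΣb) / √[(nΣa² − (Σa)²)(nΣb² − (Σb)²)]
Numerator: 7×2725.26 − 214×86.5 = 565.82
Denominator: √[(46507.3 − 45796)(8091.23 − 7482.25)] = √[711.3 × 608.98] = 658.1546
r = 565.82 / 658.1546 ≈ 0.860

0.860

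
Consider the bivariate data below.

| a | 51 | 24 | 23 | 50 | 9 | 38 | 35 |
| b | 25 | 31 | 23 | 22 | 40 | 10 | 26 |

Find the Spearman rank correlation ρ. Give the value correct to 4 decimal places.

-0.5714

Rank a: 7, 3, 2, 6, 1, 5, 4
Rank b: 4, 6, 3, 2, 7, 1, 5
d = rank(a) − rank(b): 3, -3, -1, 4, -6, 4, -1; Σd² = 88
ρ = 1 − 6Σd² / [n(n²−1)] = 1 − 6×88 / (7×48) = 1 − 528/336 ≈ -0.5714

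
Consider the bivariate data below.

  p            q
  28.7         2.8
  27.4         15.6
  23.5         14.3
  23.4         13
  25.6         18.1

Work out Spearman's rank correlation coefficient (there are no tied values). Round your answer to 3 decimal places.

Rank p: 5, 4, 2, 1, 3
Rank q: 1, 4, 3, 2, 5
d = rank(p) − rank(q): 4, 0, -1, -1, -2; Σd² = 22
ρ = 1 − 6Σd² / [n(n²−1)] = 1 − 6×22 / (5×24) = 1 − 132/120 ≈ -0.100

-0.100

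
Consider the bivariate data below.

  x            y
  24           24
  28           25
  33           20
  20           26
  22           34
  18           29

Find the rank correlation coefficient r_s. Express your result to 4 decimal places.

-0.7714

Rank x: 4, 5, 6, 2, 3, 1
Rank y: 2, 3, 1, 4, 6, 5
d = rank(x) − rank(y): 2, 2, 5, -2, -3, -4; Σd² = 62
ρ = 1 − 6Σd² / [n(n²−1)] = 1 − 6×62 / (6×35) = 1 − 372/210 ≈ -0.7714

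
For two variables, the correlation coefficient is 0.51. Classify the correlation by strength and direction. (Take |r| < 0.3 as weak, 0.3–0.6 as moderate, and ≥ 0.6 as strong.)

moderate positive

r = 0.51 > 0 so the relationship is positive.
|r| = 0.51, which falls in the moderate range.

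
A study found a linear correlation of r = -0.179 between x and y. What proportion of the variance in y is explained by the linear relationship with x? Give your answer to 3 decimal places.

0.032

r² = (-0.179)² = 0.032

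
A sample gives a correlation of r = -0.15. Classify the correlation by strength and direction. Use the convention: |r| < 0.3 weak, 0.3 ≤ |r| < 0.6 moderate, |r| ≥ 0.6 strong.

weak negative

r = -0.15 < 0 so the relationship is negative.
|r| = 0.15, which falls in the weak range.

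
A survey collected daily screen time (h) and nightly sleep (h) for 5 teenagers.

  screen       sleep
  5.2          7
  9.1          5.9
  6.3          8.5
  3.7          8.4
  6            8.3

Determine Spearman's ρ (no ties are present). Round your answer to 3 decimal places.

Rank screen: 2, 5, 4, 1, 3
Rank sleep: 2, 1, 5, 4, 3
d = rank(screen) − rank(sleep): 0, 4, -1, -3, 0; Σd² = 26
ρ = 1 − 6Σd² / [n(n²−1)] = 1 − 6×26 / (5×24) = 1 − 156/120 ≈ -0.300

-0.300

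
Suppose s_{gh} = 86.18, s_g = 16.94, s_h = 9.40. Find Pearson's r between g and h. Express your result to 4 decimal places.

r = Cov(g,h) / (s_g · s_h) = 86.18 / (16.94 × 9.40)
  = 86.18 / 159.2360 ≈ 0.5412

0.5412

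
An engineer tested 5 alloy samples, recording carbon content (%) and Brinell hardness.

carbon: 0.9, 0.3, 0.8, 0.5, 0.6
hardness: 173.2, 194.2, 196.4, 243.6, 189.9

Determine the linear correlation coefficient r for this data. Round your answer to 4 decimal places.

n = 5, Σx = 3.1, Σy = 997.3, Σx² = 2.15, Σy² = 201687.81, Σxy = 607
nΣxy − ΣxΣy = 3035 − 3091.63 = -56.63
nΣx² − (Σx)² = 10.75 − 9.61 = 1.14; nΣy² − (Σy)² = 1008439.05 − 994607.29 = 13831.76
r = -56.63 / √(1.14 × 13831.76) = -56.63 / 125.5715 ≈ -0.4510

-0.4510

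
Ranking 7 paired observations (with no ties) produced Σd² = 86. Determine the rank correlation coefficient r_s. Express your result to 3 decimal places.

-0.536

ρ = 1 − 6Σd² / [n(n²−1)] = 1 − 6×86 / (7×48)
  = 1 − 516/336 = 1 − 1.5357 ≈ -0.536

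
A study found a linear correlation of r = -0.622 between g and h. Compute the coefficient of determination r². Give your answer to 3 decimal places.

r² = (-0.622)² = 0.387

0.387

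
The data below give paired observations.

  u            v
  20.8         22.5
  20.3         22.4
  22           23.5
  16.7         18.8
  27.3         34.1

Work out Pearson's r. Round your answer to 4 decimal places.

0.9735

n = 5, Σu = 107.1, Σv = 121.3, Σu² = 2352.91, Σv² = 3076.51, Σuv = 2684.61
nΣuv − ΣuΣv = 13423.05 − 12991.23 = 431.82
nΣu² − (Σu)² = 11764.55 − 11470.41 = 294.14; nΣv² − (Σv)² = 15382.55 − 14713.69 = 668.86
r = 431.82 / √(294.14 × 668.86) = 431.82 / 443.5521 ≈ 0.9735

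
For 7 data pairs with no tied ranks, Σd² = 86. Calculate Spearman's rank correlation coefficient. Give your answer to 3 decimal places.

ρ = 1 − 6Σd² / [n(n²−1)] = 1 − 6×86 / (7×48)
  = 1 − 516/336 = 1 − 1.5357 ≈ -0.536

-0.536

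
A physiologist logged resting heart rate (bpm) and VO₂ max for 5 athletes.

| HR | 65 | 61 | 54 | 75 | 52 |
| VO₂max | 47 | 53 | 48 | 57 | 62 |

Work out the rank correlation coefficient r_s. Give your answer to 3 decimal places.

-0.300

Rank HR: 4, 3, 2, 5, 1
Rank VO₂max: 1, 3, 2, 4, 5
d = rank(HR) − rank(VO₂max): 3, 0, 0, 1, -4; Σd² = 26
ρ = 1 − 6Σd² / [n(n²−1)] = 1 − 6×26 / (5×24) = 1 − 156/120 ≈ -0.300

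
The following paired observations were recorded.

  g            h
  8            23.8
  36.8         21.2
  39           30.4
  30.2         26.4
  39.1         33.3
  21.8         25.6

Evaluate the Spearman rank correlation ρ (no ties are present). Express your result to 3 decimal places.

0.657

Rank g: 1, 4, 5, 3, 6, 2
Rank h: 2, 1, 5, 4, 6, 3
d = rank(g) − rank(h): -1, 3, 0, -1, 0, -1; Σd² = 12
ρ = 1 − 6Σd² / [n(n²−1)] = 1 − 6×12 / (6×35) = 1 − 72/210 ≈ 0.657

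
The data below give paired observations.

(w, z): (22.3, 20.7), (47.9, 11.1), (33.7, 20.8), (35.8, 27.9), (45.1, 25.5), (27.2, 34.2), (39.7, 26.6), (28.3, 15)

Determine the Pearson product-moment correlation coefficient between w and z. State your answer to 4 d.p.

n = 8, Σw = 280, Σz = 181.8, Σw² = 10359.86, Σz² = 4515.2, Σwz = 6253.89
nΣwz − ΣwΣz = 50031.12 − 50904 = -872.88
nΣw² − (Σw)² = 82878.88 − 78400 = 4478.88; nΣz² − (Σz)² = 36121.6 − 33051.24 = 3070.36
r = -872.88 / √(4478.88 × 3070.36) = -872.88 / 3708.3384 ≈ -0.2354

-0.2354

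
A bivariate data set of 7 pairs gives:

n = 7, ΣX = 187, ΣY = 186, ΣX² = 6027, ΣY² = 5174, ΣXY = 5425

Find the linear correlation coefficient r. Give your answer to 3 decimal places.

0.933

r = (nΣXY − ΣXΣY) / √[(nΣX² − (ΣX)²)(nΣY² − (ΣY)²)]
Numerator: 7×5425 − 187×186 = 3193
Denominator: √[(42189 − 34969)(36218 − 34596)] = √[7220 × 1622] = 3422.1105
r = 3193 / 3422.1105 ≈ 0.933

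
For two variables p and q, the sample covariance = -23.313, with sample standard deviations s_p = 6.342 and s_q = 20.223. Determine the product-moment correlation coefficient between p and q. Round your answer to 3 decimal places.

r = Cov(p,q) / (s_p · s_q) = -23.313 / (6.342 × 20.223)
  = -23.313 / 128.2543 ≈ -0.182

-0.182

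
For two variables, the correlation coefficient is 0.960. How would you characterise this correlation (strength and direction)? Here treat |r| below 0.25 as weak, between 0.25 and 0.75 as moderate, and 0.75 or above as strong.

r = 0.960 > 0 so the relationship is positive.
|r| = 0.960, which falls in the strong range.

strong positive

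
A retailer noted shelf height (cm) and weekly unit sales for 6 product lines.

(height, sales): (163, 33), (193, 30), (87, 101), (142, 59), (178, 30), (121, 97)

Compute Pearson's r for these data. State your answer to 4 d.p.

-0.9446

n = 6, Σx = 884, Σy = 350, Σx² = 137876, Σy² = 25980, Σxy = 45411
nΣxy − ΣxΣy = 272466 − 309400 = -36934
nΣx² − (Σx)² = 827256 − 781456 = 45800; nΣy² − (Σy)² = 155880 − 122500 = 33380
r = -36934 / √(45800 × 33380) = -36934 / 39099.9233 ≈ -0.9446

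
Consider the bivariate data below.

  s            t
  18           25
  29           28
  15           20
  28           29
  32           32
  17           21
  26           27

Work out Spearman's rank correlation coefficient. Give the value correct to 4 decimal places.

0.9643

Rank s: 3, 6, 1, 5, 7, 2, 4
Rank t: 3, 5, 1, 6, 7, 2, 4
d = rank(s) − rank(t): 0, 1, 0, -1, 0, 0, 0; Σd² = 2
ρ = 1 − 6Σd² / [n(n²−1)] = 1 − 6×2 / (7×48) = 1 − 12/336 ≈ 0.9643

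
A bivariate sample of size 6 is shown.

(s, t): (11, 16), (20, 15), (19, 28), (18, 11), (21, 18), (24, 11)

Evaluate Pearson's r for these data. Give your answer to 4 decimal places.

n = 6, Σs = 113, Σt = 99, Σs² = 2223, Σt² = 1831, Σst = 1848
nΣst − ΣsΣt = 11088 − 11187 = -99
nΣs² − (Σs)² = 13338 − 12769 = 569; nΣt² − (Σt)² = 10986 − 9801 = 1185
r = -99 / √(569 × 1185) = -99 / 821.1364 ≈ -0.1206

-0.1206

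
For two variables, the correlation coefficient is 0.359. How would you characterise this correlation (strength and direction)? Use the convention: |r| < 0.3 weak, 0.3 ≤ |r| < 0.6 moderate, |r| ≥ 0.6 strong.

r = 0.359 > 0 so the relationship is positive.
|r| = 0.359, which falls in the moderate range.

moderate positive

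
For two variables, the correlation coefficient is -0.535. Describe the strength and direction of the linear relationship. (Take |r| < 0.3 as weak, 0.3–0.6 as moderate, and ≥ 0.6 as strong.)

moderate negative

r = -0.535 < 0 so the relationship is negative.
|r| = 0.535, which falls in the moderate range.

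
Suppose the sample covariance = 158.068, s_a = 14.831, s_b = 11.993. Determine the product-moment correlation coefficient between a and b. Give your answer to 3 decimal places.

r = Cov(a,b) / (s_a · s_b) = 158.068 / (14.831 × 11.993)
  = 158.068 / 177.8682 ≈ 0.889

0.889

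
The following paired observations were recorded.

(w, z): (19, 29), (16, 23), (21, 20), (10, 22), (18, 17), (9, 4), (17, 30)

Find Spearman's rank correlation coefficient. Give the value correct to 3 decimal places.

Rank w: 6, 3, 7, 2, 5, 1, 4
Rank z: 6, 5, 3, 4, 2, 1, 7
d = rank(w) − rank(z): 0, -2, 4, -2, 3, 0, -3; Σd² = 42
ρ = 1 − 6Σd² / [n(n²−1)] = 1 − 6×42 / (7×48) = 1 − 252/336 ≈ 0.250

0.250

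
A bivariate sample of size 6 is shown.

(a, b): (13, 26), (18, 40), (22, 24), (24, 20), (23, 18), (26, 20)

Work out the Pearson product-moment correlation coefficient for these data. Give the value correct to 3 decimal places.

-0.566

n = 6, Σa = 126, Σb = 148, Σa² = 2758, Σb² = 3976, Σab = 3000
nΣab − ΣaΣb = 18000 − 18648 = -648
nΣa² − (Σa)² = 16548 − 15876 = 672; nΣb² − (Σb)² = 23856 − 21904 = 1952
r = -648 / √(672 × 1952) = -648 / 1145.3139 ≈ -0.566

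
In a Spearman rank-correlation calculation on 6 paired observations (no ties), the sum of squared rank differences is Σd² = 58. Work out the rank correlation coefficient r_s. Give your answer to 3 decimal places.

-0.657

ρ = 1 − 6Σd² / [n(n²−1)] = 1 − 6×58 / (6×35)
  = 1 − 348/210 = 1 − 1.6571 ≈ -0.657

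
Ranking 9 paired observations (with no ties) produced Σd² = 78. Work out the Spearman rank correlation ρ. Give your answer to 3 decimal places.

ρ = 1 − 6Σd² / [n(n²−1)] = 1 − 6×78 / (9×80)
  = 1 − 468/720 = 1 − 0.6500 ≈ 0.350

0.350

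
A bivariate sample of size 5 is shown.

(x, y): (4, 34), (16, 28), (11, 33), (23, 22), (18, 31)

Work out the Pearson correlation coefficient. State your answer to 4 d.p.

-0.8608

n = 5, Σx = 72, Σy = 148, Σx² = 1246, Σy² = 4474, Σxy = 2011
nΣxy − ΣxΣy = 10055 − 10656 = -601
nΣx² − (Σx)² = 6230 − 5184 = 1046; nΣy² − (Σy)² = 22370 − 21904 = 466
r = -601 / √(1046 × 466) = -601 / 698.1662 ≈ -0.8608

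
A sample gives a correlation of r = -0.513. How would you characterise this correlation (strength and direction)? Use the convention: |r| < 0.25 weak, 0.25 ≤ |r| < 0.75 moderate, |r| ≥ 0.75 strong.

r = -0.513 < 0 so the relationship is negative.
|r| = 0.513, which falls in the moderate range.

moderate negative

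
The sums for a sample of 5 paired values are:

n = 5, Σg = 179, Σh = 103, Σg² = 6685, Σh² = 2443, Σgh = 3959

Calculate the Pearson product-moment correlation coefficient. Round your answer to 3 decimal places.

0.911

r = (nΣgh − ΣgΣh) / √[(nΣg² − (Σg)²)(nΣh² − (Σh)²)]
Numerator: 5×3959 − 179×103 = 1358
Denominator: √[(33425 − 32041)(12215 − 10609)] = √[1384 × 1606] = 1490.8736
r = 1358 / 1490.8736 ≈ 0.911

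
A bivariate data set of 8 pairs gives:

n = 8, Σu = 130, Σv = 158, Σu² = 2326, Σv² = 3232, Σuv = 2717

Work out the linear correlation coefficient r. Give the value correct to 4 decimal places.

r = (nΣuv − ΣuΣv) / √[(nΣu² − (Σu)²)(nΣv² − (Σv)²)]
Numerator: 8×2717 − 130×158 = 1196
Denominator: √[(18608 − 16900)(25856 − 24964)] = √[1708 × 892] = 1234.3160
r = 1196 / 1234.3160 ≈ 0.9690

0.9690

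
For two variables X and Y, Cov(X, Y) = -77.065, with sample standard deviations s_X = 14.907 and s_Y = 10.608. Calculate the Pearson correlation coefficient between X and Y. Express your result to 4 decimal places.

r = Cov(X,Y) / (s_X · s_Y) = -77.065 / (14.907 × 10.608)
  = -77.065 / 158.1335 ≈ -0.4873

-0.4873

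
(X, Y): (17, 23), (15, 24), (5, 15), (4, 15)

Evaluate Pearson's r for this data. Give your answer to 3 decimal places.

n = 4, ΣX = 41, ΣY = 77, ΣX² = 555, ΣY² = 1555, ΣXY = 886
nΣXY − ΣXΣY = 3544 − 3157 = 387
nΣX² − (ΣX)² = 2220 − 1681 = 539; nΣY² − (ΣY)² = 6220 − 5929 = 291
r = 387 / √(539 × 291) = 387 / 396.0417 ≈ 0.977

0.977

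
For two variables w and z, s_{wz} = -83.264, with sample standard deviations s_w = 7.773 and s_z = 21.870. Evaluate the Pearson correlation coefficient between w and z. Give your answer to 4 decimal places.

-0.4898

r = Cov(w,z) / (s_w · s_z) = -83.264 / (7.773 × 21.870)
  = -83.264 / 169.9955 ≈ -0.4898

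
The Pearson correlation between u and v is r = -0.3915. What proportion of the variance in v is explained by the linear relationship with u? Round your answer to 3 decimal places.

0.153

r² = (-0.3915)² = 0.153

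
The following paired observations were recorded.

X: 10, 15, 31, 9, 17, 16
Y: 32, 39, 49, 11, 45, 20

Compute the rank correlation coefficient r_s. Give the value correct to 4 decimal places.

0.8286

Rank X: 2, 3, 6, 1, 5, 4
Rank Y: 3, 4, 6, 1, 5, 2
d = rank(X) − rank(Y): -1, -1, 0, 0, 0, 2; Σd² = 6
ρ = 1 − 6Σd² / [n(n²−1)] = 1 − 6×6 / (6×35) = 1 − 36/210 ≈ 0.8286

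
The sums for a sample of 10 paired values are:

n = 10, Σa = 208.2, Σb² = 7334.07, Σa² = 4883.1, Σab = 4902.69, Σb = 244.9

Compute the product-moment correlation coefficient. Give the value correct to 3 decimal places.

r = (nΣab − ΣaΣb) / √[(nΣa² − (Σa)²)(nΣb² − (Σb)²)]
Numerator: 10×4902.69 − 208.2×244.9 = -1961.28
Denominator: √[(48831 − 43347.24)(73340.7 − 59976.01)] = √[5483.76 × 13364.69] = 8560.8850
r = -1961.28 / 8560.8850 ≈ -0.229

-0.229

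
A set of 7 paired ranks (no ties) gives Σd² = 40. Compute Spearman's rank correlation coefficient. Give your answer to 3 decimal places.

0.286

ρ = 1 − 6Σd² / [n(n²−1)] = 1 − 6×40 / (7×48)
  = 1 − 240/336 = 1 − 0.7143 ≈ 0.286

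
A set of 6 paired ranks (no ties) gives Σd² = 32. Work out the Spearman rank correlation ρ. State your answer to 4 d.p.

0.0857

ρ = 1 − 6Σd² / [n(n²−1)] = 1 − 6×32 / (6×35)
  = 1 − 192/210 = 1 − 0.91429 ≈ 0.0857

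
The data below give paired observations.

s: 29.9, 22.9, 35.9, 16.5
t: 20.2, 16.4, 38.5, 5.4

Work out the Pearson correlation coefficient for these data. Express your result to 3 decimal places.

n = 4, Σs = 105.2, Σt = 80.5, Σs² = 2979.48, Σt² = 2188.41, Σst = 2450.79
nΣst − ΣsΣt = 9803.16 − 8468.6 = 1334.56
nΣs² − (Σs)² = 11917.92 − 11067.04 = 850.88; nΣt² − (Σt)² = 8753.64 − 6480.25 = 2273.39
r = 1334.56 / √(850.88 × 2273.39) = 1334.56 / 1390.8207 ≈ 0.960

0.960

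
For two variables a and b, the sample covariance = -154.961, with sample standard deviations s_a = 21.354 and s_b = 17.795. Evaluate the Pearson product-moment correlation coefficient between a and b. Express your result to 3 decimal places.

-0.408

r = Cov(a,b) / (s_a · s_b) = -154.961 / (21.354 × 17.795)
  = -154.961 / 379.9944 ≈ -0.408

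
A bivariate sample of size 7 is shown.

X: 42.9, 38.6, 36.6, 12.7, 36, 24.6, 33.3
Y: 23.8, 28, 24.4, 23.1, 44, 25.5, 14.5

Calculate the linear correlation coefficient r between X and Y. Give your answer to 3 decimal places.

n = 7, ΣX = 224.7, ΣY = 183.3, ΣX² = 7841.27, ΣY² = 5275.91, ΣXY = 5982.38
nΣXY − ΣXΣY = 41876.66 − 41187.51 = 689.15
nΣX² − (ΣX)² = 54888.89 − 50490.09 = 4398.8; nΣY² − (ΣY)² = 36931.37 − 33598.89 = 3332.48
r = 689.15 / √(4398.8 × 3332.48) = 689.15 / 3828.6960 ≈ 0.180

0.180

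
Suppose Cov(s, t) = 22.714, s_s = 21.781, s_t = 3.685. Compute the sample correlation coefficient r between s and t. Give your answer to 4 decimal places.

0.2830

r = Cov(s,t) / (s_s · s_t) = 22.714 / (21.781 × 3.685)
  = 22.714 / 80.2630 ≈ 0.2830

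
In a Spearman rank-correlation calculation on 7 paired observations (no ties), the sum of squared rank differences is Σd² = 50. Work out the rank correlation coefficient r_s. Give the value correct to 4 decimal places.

0.1071

ρ = 1 − 6Σd² / [n(n²−1)] = 1 − 6×50 / (7×48)
  = 1 − 300/336 = 1 − 0.89286 ≈ 0.1071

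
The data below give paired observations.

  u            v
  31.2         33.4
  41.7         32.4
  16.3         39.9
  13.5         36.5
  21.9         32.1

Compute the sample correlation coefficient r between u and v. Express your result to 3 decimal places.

n = 5, Σu = 124.6, Σv = 174.3, Σu² = 3639.88, Σv² = 6119.99, Σuv = 4239.27
nΣuv − ΣuΣv = 21196.35 − 21717.78 = -521.43
nΣu² − (Σu)² = 18199.4 − 15525.16 = 2674.24; nΣv² − (Σv)² = 30599.95 − 30380.49 = 219.46
r = -521.43 / √(2674.24 × 219.46) = -521.43 / 766.0866 ≈ -0.681

-0.681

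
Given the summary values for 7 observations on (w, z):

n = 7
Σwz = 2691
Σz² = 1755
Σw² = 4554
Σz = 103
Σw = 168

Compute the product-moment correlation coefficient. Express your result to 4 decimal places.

r = (nΣwz − ΣwΣz) / √[(nΣw² − (Σw)²)(nΣz² − (Σz)²)]
Numerator: 7×2691 − 168×103 = 1533
Denominator: √[(31878 − 28224)(12285 − 10609)] = √[3654 × 1676] = 2474.6927
r = 1533 / 2474.6927 ≈ 0.6195

0.6195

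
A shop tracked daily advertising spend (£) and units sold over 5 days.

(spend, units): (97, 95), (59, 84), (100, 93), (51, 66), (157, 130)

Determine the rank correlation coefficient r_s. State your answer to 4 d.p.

0.9000

Rank spend: 3, 2, 4, 1, 5
Rank units: 4, 2, 3, 1, 5
d = rank(spend) − rank(units): -1, 0, 1, 0, 0; Σd² = 2
ρ = 1 − 6Σd² / [n(n²−1)] = 1 − 6×2 / (5×24) = 1 − 12/120 ≈ 0.9000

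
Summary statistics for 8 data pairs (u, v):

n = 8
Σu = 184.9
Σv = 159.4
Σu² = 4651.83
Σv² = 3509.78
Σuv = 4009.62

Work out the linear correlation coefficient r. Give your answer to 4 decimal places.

r = (nΣuv − ΣuΣv) / √[(nΣu² − (Σu)²)(nΣv² − (Σv)²)]
Numerator: 8×4009.62 − 184.9×159.4 = 2603.9
Denominator: √[(37214.64 − 34188.01)(28078.24 − 25408.36)] = √[3026.63 × 2669.88] = 2842.6641
r = 2603.9 / 2842.6641 ≈ 0.9160

0.9160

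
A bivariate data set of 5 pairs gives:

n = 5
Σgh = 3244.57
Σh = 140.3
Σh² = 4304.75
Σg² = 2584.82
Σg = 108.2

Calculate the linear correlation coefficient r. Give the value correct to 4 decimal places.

r = (nΣgh − ΣgΣh) / √[(nΣg² − (Σg)²)(nΣh² − (Σh)²)]
Numerator: 5×3244.57 − 108.2×140.3 = 1042.39
Denominator: √[(12924.1 − 11707.24)(21523.75 − 19684.09)] = √[1216.86 × 1839.66] = 1496.1981
r = 1042.39 / 1496.1981 ≈ 0.6967

0.6967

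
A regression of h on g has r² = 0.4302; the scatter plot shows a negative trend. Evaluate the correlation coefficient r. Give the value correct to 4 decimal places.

|r| = √0.4302 = 0.6559
The association is negative, so r = −0.6559.

-0.6559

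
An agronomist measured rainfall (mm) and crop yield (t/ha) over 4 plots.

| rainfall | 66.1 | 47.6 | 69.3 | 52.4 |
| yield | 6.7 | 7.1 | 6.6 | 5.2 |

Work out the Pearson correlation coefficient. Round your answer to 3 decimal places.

n = 4, Σx = 235.4, Σy = 25.6, Σx² = 14183.22, Σy² = 165.9, Σxy = 1510.69
nΣxy − ΣxΣy = 6042.76 − 6026.24 = 16.52
nΣx² − (Σx)² = 56732.88 − 55413.16 = 1319.72; nΣy² − (Σy)² = 663.6 − 655.36 = 8.24
r = 16.52 / √(1319.72 × 8.24) = 16.52 / 104.2808 ≈ 0.158

0.158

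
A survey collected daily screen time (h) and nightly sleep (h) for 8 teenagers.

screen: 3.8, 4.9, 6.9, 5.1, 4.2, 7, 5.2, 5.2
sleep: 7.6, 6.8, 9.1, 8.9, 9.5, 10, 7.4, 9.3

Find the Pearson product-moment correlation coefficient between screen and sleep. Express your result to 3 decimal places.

0.478

n = 8, Σx = 42.3, Σy = 68.6, Σx² = 232.79, Σy² = 597.52, Σxy = 367.12
nΣxy − ΣxΣy = 2936.96 − 2901.78 = 35.18
nΣx² − (Σx)² = 1862.32 − 1789.29 = 73.03; nΣy² − (Σy)² = 4780.16 − 4705.96 = 74.2
r = 35.18 / √(73.03 × 74.2) = 35.18 / 73.6127 ≈ 0.478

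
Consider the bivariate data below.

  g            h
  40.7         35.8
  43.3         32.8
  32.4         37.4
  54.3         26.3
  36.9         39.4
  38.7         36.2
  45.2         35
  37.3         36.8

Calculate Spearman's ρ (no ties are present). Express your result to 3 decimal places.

Rank g: 5, 6, 1, 8, 2, 4, 7, 3
Rank h: 4, 2, 7, 1, 8, 5, 3, 6
d = rank(g) − rank(h): 1, 4, -6, 7, -6, -1, 4, -3; Σd² = 164
ρ = 1 − 6Σd² / [n(n²−1)] = 1 − 6×164 / (8×63) = 1 − 984/504 ≈ -0.952

-0.952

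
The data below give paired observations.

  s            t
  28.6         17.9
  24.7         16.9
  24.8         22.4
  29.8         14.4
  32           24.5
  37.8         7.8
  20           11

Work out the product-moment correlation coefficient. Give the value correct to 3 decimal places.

-0.157

n = 7, Σs = 197.7, Σt = 114.9, Σs² = 5783.97, Σt² = 2097.23, Σst = 3212.85
nΣst − ΣsΣt = 22489.95 − 22715.73 = -225.78
nΣs² − (Σs)² = 40487.79 − 39085.29 = 1402.5; nΣt² − (Σt)² = 14680.61 − 13202.01 = 1478.6
r = -225.78 / √(1402.5 × 1478.6) = -225.78 / 1440.0474 ≈ -0.157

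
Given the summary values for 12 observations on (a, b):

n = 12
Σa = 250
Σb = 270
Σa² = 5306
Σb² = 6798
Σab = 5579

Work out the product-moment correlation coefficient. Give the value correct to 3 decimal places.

r = (nΣab − ΣaΣb) / √[(nΣa² − (Σa)²)(nΣb² − (Σb)²)]
Numerator: 12×5579 − 250×270 = -552
Denominator: √[(63672 − 62500)(81576 − 72900)] = √[1172 × 8676] = 3188.7728
r = -552 / 3188.7728 ≈ -0.173

-0.173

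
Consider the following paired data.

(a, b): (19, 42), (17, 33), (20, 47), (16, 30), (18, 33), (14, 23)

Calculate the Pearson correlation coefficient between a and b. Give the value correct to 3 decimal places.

n = 6, Σa = 104, Σb = 208, Σa² = 1826, Σb² = 7580, Σab = 3695
nΣab − ΣaΣb = 22170 − 21632 = 538
nΣa² − (Σa)² = 10956 − 10816 = 140; nΣb² − (Σb)² = 45480 − 43264 = 2216
r = 538 / √(140 × 2216) = 538 / 556.9919 ≈ 0.966

0.966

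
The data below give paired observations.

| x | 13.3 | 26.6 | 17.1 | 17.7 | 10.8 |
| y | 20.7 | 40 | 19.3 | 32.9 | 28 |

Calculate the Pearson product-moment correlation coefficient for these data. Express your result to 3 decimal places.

0.698

n = 5, Σx = 85.5, Σy = 140.9, Σx² = 1606.79, Σy² = 4267.39, Σxy = 2554.07
nΣxy − ΣxΣy = 12770.35 − 12046.95 = 723.4
nΣx² − (Σx)² = 8033.95 − 7310.25 = 723.7; nΣy² − (Σy)² = 21336.95 − 19852.81 = 1484.14
r = 723.4 / √(723.7 × 1484.14) = 723.4 / 1036.3745 ≈ 0.698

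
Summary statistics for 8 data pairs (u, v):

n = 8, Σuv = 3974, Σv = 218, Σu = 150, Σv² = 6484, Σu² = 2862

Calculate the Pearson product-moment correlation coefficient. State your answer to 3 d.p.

r = (nΣuv − ΣuΣv) / √[(nΣu² − (Σu)²)(nΣv² − (Σv)²)]
Numerator: 8×3974 − 150×218 = -908
Denominator: √[(22896 − 22500)(51872 − 47524)] = √[396 × 4348] = 1312.1768
r = -908 / 1312.1768 ≈ -0.692

-0.692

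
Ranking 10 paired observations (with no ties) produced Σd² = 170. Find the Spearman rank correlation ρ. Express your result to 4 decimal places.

-0.0303

ρ = 1 − 6Σd² / [n(n²−1)] = 1 − 6×170 / (10×99)
  = 1 − 1020/990 = 1 − 1.03030 ≈ -0.0303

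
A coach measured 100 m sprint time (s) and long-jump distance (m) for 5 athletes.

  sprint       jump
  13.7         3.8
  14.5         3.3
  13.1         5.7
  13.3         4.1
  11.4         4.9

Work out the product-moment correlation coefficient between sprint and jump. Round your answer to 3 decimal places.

n = 5, Σx = 66, Σy = 21.8, Σx² = 876.4, Σy² = 98.64, Σxy = 284.97
nΣxy − ΣxΣy = 1424.85 − 1438.8 = -13.95
nΣx² − (Σx)² = 4382 − 4356 = 26; nΣy² − (Σy)² = 493.2 − 475.24 = 17.96
r = -13.95 / √(26 × 17.96) = -13.95 / 21.6093 ≈ -0.646

-0.646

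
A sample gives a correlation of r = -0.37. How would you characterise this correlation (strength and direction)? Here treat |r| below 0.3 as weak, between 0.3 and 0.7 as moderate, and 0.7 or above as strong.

moderate negative

r = -0.37 < 0 so the relationship is negative.
|r| = 0.37, which falls in the moderate range.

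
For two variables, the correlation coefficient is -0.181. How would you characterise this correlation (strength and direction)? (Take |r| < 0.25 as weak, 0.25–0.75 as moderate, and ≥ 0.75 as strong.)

weak negative

r = -0.181 < 0 so the relationship is negative.
|r| = 0.181, which falls in the weak range.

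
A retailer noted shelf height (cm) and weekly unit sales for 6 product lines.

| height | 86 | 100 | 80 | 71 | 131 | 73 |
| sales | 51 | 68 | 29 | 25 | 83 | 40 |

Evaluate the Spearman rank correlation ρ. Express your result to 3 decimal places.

Rank height: 4, 5, 3, 1, 6, 2
Rank sales: 4, 5, 2, 1, 6, 3
d = rank(height) − rank(sales): 0, 0, 1, 0, 0, -1; Σd² = 2
ρ = 1 − 6Σd² / [n(n²−1)] = 1 − 6×2 / (6×35) = 1 − 12/210 ≈ 0.943

0.943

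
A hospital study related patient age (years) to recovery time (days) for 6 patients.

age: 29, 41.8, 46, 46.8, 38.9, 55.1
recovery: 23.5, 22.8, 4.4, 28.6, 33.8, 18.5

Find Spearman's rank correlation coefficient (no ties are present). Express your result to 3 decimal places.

-0.429

Rank age: 1, 3, 4, 5, 2, 6
Rank recovery: 4, 3, 1, 5, 6, 2
d = rank(age) − rank(recovery): -3, 0, 3, 0, -4, 4; Σd² = 50
ρ = 1 − 6Σd² / [n(n²−1)] = 1 − 6×50 / (6×35) = 1 − 300/210 ≈ -0.429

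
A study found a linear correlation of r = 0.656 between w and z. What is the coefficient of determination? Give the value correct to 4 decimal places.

r² = (0.656)² = 0.4303

0.4303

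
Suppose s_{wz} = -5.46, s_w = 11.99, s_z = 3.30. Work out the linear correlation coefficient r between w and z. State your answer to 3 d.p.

r = Cov(w,z) / (s_w · s_z) = -5.46 / (11.99 × 3.30)
  = -5.46 / 39.5670 ≈ -0.138

-0.138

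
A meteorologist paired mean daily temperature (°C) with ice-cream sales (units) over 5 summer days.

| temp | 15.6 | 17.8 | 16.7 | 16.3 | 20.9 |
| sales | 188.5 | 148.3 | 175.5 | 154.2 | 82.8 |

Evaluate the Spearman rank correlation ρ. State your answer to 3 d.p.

Rank temp: 1, 4, 3, 2, 5
Rank sales: 5, 2, 4, 3, 1
d = rank(temp) − rank(sales): -4, 2, -1, -1, 4; Σd² = 38
ρ = 1 − 6Σd² / [n(n²−1)] = 1 − 6×38 / (5×24) = 1 − 228/120 ≈ -0.900

-0.900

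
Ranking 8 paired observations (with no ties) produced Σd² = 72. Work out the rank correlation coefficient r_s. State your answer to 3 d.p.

0.143

ρ = 1 − 6Σd² / [n(n²−1)] = 1 − 6×72 / (8×63)
  = 1 − 432/504 = 1 − 0.8571 ≈ 0.143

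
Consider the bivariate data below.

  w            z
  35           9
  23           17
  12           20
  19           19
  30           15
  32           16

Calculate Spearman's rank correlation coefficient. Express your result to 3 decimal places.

-0.943

Rank w: 6, 3, 1, 2, 4, 5
Rank z: 1, 4, 6, 5, 2, 3
d = rank(w) − rank(z): 5, -1, -5, -3, 2, 2; Σd² = 68
ρ = 1 − 6Σd² / [n(n²−1)] = 1 − 6×68 / (6×35) = 1 − 408/210 ≈ -0.943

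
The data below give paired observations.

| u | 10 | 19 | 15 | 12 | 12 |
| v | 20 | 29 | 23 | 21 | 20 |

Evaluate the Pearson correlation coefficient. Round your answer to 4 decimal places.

n = 5, Σu = 68, Σv = 113, Σu² = 974, Σv² = 2611, Σuv = 1588
nΣuv − ΣuΣv = 7940 − 7684 = 256
nΣu² − (Σu)² = 4870 − 4624 = 246; nΣv² − (Σv)² = 13055 − 12769 = 286
r = 256 / √(246 × 286) = 256 / 265.2471 ≈ 0.9651

0.9651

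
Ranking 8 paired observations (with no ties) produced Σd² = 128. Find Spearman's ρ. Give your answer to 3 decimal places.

-0.524

ρ = 1 − 6Σd² / [n(n²−1)] = 1 − 6×128 / (8×63)
  = 1 − 768/504 = 1 − 1.5238 ≈ -0.524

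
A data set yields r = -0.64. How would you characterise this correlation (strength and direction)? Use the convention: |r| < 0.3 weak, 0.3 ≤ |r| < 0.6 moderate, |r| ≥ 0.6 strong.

strong negative

r = -0.64 < 0 so the relationship is negative.
|r| = 0.64, which falls in the strong range.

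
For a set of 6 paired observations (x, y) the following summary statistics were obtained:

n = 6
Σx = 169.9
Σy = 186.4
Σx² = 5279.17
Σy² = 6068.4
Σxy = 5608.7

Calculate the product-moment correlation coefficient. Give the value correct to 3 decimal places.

r = (nΣxy − ΣxΣy) / √[(nΣx² − (Σx)²)(nΣy² − (Σy)²)]
Numerator: 6×5608.7 − 169.9×186.4 = 1982.84
Denominator: √[(31675.02 − 28866.01)(36410.4 − 34744.96)] = √[2809.01 × 1665.44] = 2162.9234
r = 1982.84 / 2162.9234 ≈ 0.917

0.917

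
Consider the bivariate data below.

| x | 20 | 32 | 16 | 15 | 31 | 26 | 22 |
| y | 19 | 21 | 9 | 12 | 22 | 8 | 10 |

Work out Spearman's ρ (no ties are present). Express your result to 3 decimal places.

Rank x: 3, 7, 2, 1, 6, 5, 4
Rank y: 5, 6, 2, 4, 7, 1, 3
d = rank(x) − rank(y): -2, 1, 0, -3, -1, 4, 1; Σd² = 32
ρ = 1 − 6Σd² / [n(n²−1)] = 1 − 6×32 / (7×48) = 1 − 192/336 ≈ 0.429

0.429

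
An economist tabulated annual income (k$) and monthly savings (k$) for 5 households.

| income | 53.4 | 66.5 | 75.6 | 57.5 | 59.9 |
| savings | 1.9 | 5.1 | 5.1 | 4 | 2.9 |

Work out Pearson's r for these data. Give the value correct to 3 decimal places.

n = 5, Σx = 312.9, Σy = 19, Σx² = 19883.43, Σy² = 80.04, Σxy = 1229.88
nΣxy − ΣxΣy = 6149.4 − 5945.1 = 204.3
nΣx² − (Σx)² = 99417.15 − 97906.41 = 1510.74; nΣy² − (Σy)² = 400.2 − 361 = 39.2
r = 204.3 / √(1510.74 × 39.2) = 204.3 / 243.3537 ≈ 0.840

0.840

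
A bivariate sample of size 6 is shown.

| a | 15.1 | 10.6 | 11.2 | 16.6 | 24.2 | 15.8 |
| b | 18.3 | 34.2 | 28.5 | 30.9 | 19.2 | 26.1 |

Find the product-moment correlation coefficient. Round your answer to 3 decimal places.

n = 6, Σa = 93.5, Σb = 157.2, Σa² = 1576.65, Σb² = 4321.44, Σab = 2348.01
nΣab − ΣaΣb = 14088.06 − 14698.2 = -610.14
nΣa² − (Σa)² = 9459.9 − 8742.25 = 717.65; nΣb² − (Σb)² = 25928.64 − 24711.84 = 1216.8
r = -610.14 / √(717.65 × 1216.8) = -610.14 / 934.4713 ≈ -0.653

-0.653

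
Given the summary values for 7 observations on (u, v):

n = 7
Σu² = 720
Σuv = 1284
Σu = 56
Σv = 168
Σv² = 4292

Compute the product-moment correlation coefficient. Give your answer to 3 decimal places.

-0.226

r = (nΣuv − ΣuΣv) / √[(nΣu² − (Σu)²)(nΣv² − (Σv)²)]
Numerator: 7×1284 − 56×168 = -420
Denominator: √[(5040 − 3136)(30044 − 28224)] = √[1904 × 1820] = 1861.5263
r = -420 / 1861.5263 ≈ -0.226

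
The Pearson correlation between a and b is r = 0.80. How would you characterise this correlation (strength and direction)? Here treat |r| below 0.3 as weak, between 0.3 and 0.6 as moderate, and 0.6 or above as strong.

strong positive

r = 0.80 > 0 so the relationship is positive.
|r| = 0.80, which falls in the strong range.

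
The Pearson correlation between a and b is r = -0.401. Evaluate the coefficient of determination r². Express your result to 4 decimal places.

r² = (-0.401)² = 0.1608

0.1608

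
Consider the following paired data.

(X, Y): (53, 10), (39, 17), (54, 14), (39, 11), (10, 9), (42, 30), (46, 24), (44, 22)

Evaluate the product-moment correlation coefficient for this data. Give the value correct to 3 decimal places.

0.275

n = 8, ΣX = 327, ΣY = 137, ΣX² = 14683, ΣY² = 2747, ΣXY = 5800
nΣXY − ΣXΣY = 46400 − 44799 = 1601
nΣX² − (ΣX)² = 117464 − 106929 = 10535; nΣY² − (ΣY)² = 21976 − 18769 = 3207
r = 1601 / √(10535 × 3207) = 1601 / 5812.5506 ≈ 0.275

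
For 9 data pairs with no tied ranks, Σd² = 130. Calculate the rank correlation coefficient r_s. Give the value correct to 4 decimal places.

ρ = 1 − 6Σd² / [n(n²−1)] = 1 − 6×130 / (9×80)
  = 1 − 780/720 = 1 − 1.08333 ≈ -0.0833

-0.0833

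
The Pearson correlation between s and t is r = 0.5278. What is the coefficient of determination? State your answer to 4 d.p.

r² = (0.5278)² = 0.2786

0.2786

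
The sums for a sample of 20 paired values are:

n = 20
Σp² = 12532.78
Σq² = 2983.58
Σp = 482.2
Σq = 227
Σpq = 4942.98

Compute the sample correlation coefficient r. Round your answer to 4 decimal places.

-0.8722

r = (nΣpq − ΣpΣq) / √[(nΣp² − (Σp)²)(nΣq² − (Σq)²)]
Numerator: 20×4942.98 − 482.2×227 = -10599.8
Denominator: √[(250655.6 − 232516.84)(59671.6 − 51529)] = √[18138.76 × 8142.6] = 12153.0518
r = -10599.8 / 12153.0518 ≈ -0.8722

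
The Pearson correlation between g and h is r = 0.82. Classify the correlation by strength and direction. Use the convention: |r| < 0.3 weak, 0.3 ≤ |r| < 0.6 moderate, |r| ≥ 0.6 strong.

strong positive

r = 0.82 > 0 so the relationship is positive.
|r| = 0.82, which falls in the strong range.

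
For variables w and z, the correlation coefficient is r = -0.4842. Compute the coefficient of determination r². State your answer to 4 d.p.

r² = (-0.4842)² = 0.2344

0.2344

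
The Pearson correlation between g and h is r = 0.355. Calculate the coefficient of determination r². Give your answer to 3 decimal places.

0.126

r² = (0.355)² = 0.126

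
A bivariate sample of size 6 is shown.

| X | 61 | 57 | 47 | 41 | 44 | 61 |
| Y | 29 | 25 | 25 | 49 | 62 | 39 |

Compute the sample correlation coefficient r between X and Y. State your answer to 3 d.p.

-0.578

n = 6, ΣX = 311, ΣY = 229, ΣX² = 16517, ΣY² = 9857, ΣXY = 11485
nΣXY − ΣXΣY = 68910 − 71219 = -2309
nΣX² − (ΣX)² = 99102 − 96721 = 2381; nΣY² − (ΣY)² = 59142 − 52441 = 6701
r = -2309 / √(2381 × 6701) = -2309 / 3994.3812 ≈ -0.578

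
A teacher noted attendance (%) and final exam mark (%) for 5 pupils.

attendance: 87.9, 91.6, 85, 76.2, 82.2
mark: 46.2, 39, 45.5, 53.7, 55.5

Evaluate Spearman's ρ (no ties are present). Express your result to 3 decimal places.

Rank attendance: 4, 5, 3, 1, 2
Rank mark: 3, 1, 2, 4, 5
d = rank(attendance) − rank(mark): 1, 4, 1, -3, -3; Σd² = 36
ρ = 1 − 6Σd² / [n(n²−1)] = 1 − 6×36 / (5×24) = 1 − 216/120 ≈ -0.800

-0.800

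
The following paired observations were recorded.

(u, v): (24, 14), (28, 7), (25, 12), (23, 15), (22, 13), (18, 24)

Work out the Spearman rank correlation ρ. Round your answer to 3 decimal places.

-0.829

Rank u: 4, 6, 5, 3, 2, 1
Rank v: 4, 1, 2, 5, 3, 6
d = rank(u) − rank(v): 0, 5, 3, -2, -1, -5; Σd² = 64
ρ = 1 − 6Σd² / [n(n²−1)] = 1 − 6×64 / (6×35) = 1 − 384/210 ≈ -0.829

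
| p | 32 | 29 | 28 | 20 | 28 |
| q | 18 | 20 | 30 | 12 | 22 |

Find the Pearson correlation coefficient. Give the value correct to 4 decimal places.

0.4912

n = 5, Σp = 137, Σq = 102, Σp² = 3833, Σq² = 2252, Σpq = 2852
nΣpq − ΣpΣq = 14260 − 13974 = 286
nΣp² − (Σp)² = 19165 − 18769 = 396; nΣq² − (Σq)² = 11260 − 10404 = 856
r = 286 / √(396 × 856) = 286 / 582.2165 ≈ 0.4912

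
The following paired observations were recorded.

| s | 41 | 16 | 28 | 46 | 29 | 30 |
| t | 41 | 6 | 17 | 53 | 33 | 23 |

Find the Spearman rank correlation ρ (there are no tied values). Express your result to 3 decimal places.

0.943

Rank s: 5, 1, 2, 6, 3, 4
Rank t: 5, 1, 2, 6, 4, 3
d = rank(s) − rank(t): 0, 0, 0, 0, -1, 1; Σd² = 2
ρ = 1 − 6Σd² / [n(n²−1)] = 1 − 6×2 / (6×35) = 1 − 12/210 ≈ 0.943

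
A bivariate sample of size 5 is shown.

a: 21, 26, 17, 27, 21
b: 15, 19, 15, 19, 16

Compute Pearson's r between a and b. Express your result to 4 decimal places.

n = 5, Σa = 112, Σb = 84, Σa² = 2576, Σb² = 1428, Σab = 1913
nΣab − ΣaΣb = 9565 − 9408 = 157
nΣa² − (Σa)² = 12880 − 12544 = 336; nΣb² − (Σb)² = 7140 − 7056 = 84
r = 157 / √(336 × 84) = 157 / 168.0000 ≈ 0.9345

0.9345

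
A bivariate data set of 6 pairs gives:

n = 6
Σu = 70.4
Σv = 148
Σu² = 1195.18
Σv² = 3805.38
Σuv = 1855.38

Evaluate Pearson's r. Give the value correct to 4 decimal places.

0.4973

r = (nΣuv − ΣuΣv) / √[(nΣu² − (Σu)²)(nΣv² − (Σv)²)]
Numerator: 6×1855.38 − 70.4×148 = 713.08
Denominator: √[(7171.08 − 4956.16)(22832.28 − 21904)] = √[2214.92 × 928.28] = 1433.8989
r = 713.08 / 1433.8989 ≈ 0.4973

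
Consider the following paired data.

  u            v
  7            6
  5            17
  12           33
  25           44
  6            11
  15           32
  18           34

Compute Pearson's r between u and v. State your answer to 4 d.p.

0.9039

n = 7, Σu = 88, Σv = 177, Σu² = 1428, Σv² = 5651, Σuv = 2781
nΣuv − ΣuΣv = 19467 − 15576 = 3891
nΣu² − (Σu)² = 9996 − 7744 = 2252; nΣv² − (Σv)² = 39557 − 31329 = 8228
r = 3891 / √(2252 × 8228) = 3891 / 4304.5855 ≈ 0.9039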